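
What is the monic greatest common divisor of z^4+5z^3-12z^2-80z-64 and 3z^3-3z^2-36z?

z-4

Euclidean algorithm in ℚ[z]:
  z^4+5z^3-12z^2-80z-64 = ((1/3)z+2)(3z^3-3z^2-36z) + (6z^2-8z-64)
  3z^3-3z^2-36z = ((1/2)z+1/6)(6z^2-8z-64) + (-(8/3)z+32/3)
  6z^2-8z-64 = (-(9/4)z-6)(-(8/3)z+32/3) + (0)
Last nonzero remainder: -(8/3)z+32/3. Dividing through by -8/3 gives the monic gcd z-4.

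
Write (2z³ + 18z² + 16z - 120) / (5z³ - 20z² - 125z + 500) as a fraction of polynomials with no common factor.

(2z² + 8z - 24)/(5z² - 45z + 100)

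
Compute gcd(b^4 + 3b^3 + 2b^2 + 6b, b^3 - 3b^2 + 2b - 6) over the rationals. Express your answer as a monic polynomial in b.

b^2 + 2

Repeated division with remainder:
  b^4 + 3b^3 + 2b^2 + 6b = (b + 6)(b^3 - 3b^2 + 2b - 6) + (18b^2 + 36)
  b^3 - 3b^2 + 2b - 6 = ((1/18)b - 1/6)(18b^2 + 36) + (0)
Last nonzero remainder: 18b^2 + 36. Dividing through by 18 gives the monic gcd b^2 + 2.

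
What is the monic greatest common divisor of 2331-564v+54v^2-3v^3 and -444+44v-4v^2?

Euclidean algorithm in ℚ[v]:
  -3v^3+54v^2-564v+2331 = ((3/4)v-21/4)(-4v^2+44v-444) + (0)
Last nonzero remainder: -4v^2+44v-444. Dividing through by -4 gives the monic gcd v^2-11v+111.

111-11v+v^2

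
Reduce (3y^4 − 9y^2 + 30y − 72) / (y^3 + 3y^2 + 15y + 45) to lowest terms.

(3y^3 − 9y^2 + 18y − 24)/(y^2 + 15)

Apply the Euclidean algorithm:
  3y^4 − 9y^2 + 30y − 72 = (3y − 9)(y^3 + 3y^2 + 15y + 45) + (−27y^2 + 30y + 333)
  y^3 + 3y^2 + 15y + 45 = (−(1/27)y − 37/243)(−27y^2 + 30y + 333) + ((2584/81)y + 2584/27)
  −27y^2 + 30y + 333 = (−(2187/2584)y + 8991/2584)((2584/81)y + 2584/27) + (0)
Last nonzero remainder: (2584/81)y + 2584/27. Dividing through by 2584/81 gives the monic gcd y + 3.
Cancel y + 3 from numerator and denominator to get the reduced form.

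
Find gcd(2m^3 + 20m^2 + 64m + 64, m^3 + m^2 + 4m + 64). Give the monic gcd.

m + 4

Apply the Euclidean algorithm:
  2m^3 + 20m^2 + 64m + 64 = (2)(m^3 + m^2 + 4m + 64) + (18m^2 + 56m - 64)
  m^3 + m^2 + 4m + 64 = ((1/18)m - 19/162)(18m^2 + 56m - 64) + ((1144/81)m + 4576/81)
  18m^2 + 56m - 64 = ((729/572)m - 162/143)((1144/81)m + 4576/81) + (0)
Last nonzero remainder: (1144/81)m + 4576/81. Dividing through by 1144/81 gives the monic gcd m + 4.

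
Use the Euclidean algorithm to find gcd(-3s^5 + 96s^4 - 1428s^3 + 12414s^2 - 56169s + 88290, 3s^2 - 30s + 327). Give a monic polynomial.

s^2 - 10s + 109

Euclidean algorithm in ℚ[s]:
  -3s^5 + 96s^4 - 1428s^3 + 12414s^2 - 56169s + 88290 = (-s^3 + 22s^2 - 147s + 270)(3s^2 - 30s + 327) + (0)
Last nonzero remainder: 3s^2 - 30s + 327. Dividing through by 3 gives the monic gcd s^2 - 10s + 109.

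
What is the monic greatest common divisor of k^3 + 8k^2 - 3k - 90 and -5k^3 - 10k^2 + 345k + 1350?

k^2 + 11k + 30

By polynomial division,
  k^3 + 8k^2 - 3k - 90 = (-1/5)(-5k^3 - 10k^2 + 345k + 1350) + (6k^2 + 66k + 180)
  -5k^3 - 10k^2 + 345k + 1350 = (-(5/6)k + 15/2)(6k^2 + 66k + 180) + (0)
Last nonzero remainder: 6k^2 + 66k + 180. Dividing through by 6 gives the monic gcd k^2 + 11k + 30.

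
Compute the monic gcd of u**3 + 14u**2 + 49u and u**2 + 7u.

u**2 + 7u

Euclidean algorithm in ℚ[u]:
  u**3 + 14u**2 + 49u = (u + 7)(u**2 + 7u) + (0)
The last nonzero remainder u**2 + 7u is already monic.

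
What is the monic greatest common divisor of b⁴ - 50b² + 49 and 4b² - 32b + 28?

b² - 8b + 7

Repeated division with remainder:
  b⁴ - 50b² + 49 = ((1/4)b² + 2b + 7/4)(4b² - 32b + 28) + (0)
Last nonzero remainder: 4b² - 32b + 28. Dividing through by 4 gives the monic gcd b² - 8b + 7.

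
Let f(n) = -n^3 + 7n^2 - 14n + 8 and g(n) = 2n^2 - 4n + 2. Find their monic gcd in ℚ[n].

n - 1

By polynomial division,
  -n^3 + 7n^2 - 14n + 8 = (-(1/2)n + 5/2)(2n^2 - 4n + 2) + (-3n + 3)
  2n^2 - 4n + 2 = (-(2/3)n + 2/3)(-3n + 3) + (0)
Last nonzero remainder: -3n + 3. Dividing through by -3 gives the monic gcd n - 1.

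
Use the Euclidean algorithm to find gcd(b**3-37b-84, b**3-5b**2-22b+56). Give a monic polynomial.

b**2-3b-28

By polynomial division,
  b**3-37b-84 = (b**3-5b**2-22b+56) + (5b**2-15b-140)
  b**3-5b**2-22b+56 = ((1/5)b-2/5)(5b**2-15b-140) + (0)
Last nonzero remainder: 5b**2-15b-140. Dividing through by 5 gives the monic gcd b**2-3b-28.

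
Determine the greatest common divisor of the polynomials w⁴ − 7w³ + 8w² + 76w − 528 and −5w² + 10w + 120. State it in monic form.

By polynomial division,
  w⁴ − 7w³ + 8w² + 76w − 528 = (−(1/5)w² + w − 22/5)(−5w² + 10w + 120) + (0)
Last nonzero remainder: −5w² + 10w + 120. Dividing through by −5 gives the monic gcd w² − 2w − 24.

w² − 2w − 24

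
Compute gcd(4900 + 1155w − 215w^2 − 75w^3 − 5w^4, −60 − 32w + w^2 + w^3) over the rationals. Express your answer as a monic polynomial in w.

5 + w

Euclidean algorithm in ℚ[w]:
  −5w^4 − 75w^3 − 215w^2 + 1155w + 4900 = (−5w − 70)(w^3 + w^2 − 32w − 60) + (−305w^2 − 1385w + 700)
  w^3 + w^2 − 32w − 60 = (−(1/305)w + 216/18605)(−305w^2 − 1385w + 700) + (−(50700/3721)w − 253500/3721)
  −305w^2 − 1385w + 700 = ((226981/10140)w − 26047/2535)(−(50700/3721)w − 253500/3721) + (0)
Last nonzero remainder: −(50700/3721)w − 253500/3721. Dividing through by −50700/3721 gives the monic gcd w + 5.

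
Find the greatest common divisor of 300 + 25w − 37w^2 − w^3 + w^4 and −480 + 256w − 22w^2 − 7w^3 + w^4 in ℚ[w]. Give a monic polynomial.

Repeated division with remainder:
  w^4 − w^3 − 37w^2 + 25w + 300 = (w^4 − 7w^3 − 22w^2 + 256w − 480) + (6w^3 − 15w^2 − 231w + 780)
  w^4 − 7w^3 − 22w^2 + 256w − 480 = ((1/6)w − 3/4)(6w^3 − 15w^2 − 231w + 780) + ((21/4)w^2 − (189/4)w + 105)
  6w^3 − 15w^2 − 231w + 780 = ((8/7)w + 52/7)((21/4)w^2 − (189/4)w + 105) + (0)
Last nonzero remainder: (21/4)w^2 − (189/4)w + 105. Dividing through by 21/4 gives the monic gcd w^2 − 9w + 20.

20 − 9w + w^2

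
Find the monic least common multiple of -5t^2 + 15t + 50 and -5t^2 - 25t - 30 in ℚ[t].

t^3 - 19t - 30

Euclidean algorithm in ℚ[t]:
  -5t^2 + 15t + 50 = (-5t^2 - 25t - 30) + (40t + 80)
  -5t^2 - 25t - 30 = (-(1/8)t - 3/8)(40t + 80) + (0)
Last nonzero remainder: 40t + 80. Dividing through by 40 gives the monic gcd t + 2.
Then lcm(f, g) = f·g / gcd(f, g); expanding and making the result monic gives the answer.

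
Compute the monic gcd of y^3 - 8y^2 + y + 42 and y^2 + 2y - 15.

y - 3

Apply the Euclidean algorithm:
  y^3 - 8y^2 + y + 42 = (y - 10)(y^2 + 2y - 15) + (36y - 108)
  y^2 + 2y - 15 = ((1/36)y + 5/36)(36y - 108) + (0)
Last nonzero remainder: 36y - 108. Dividing through by 36 gives the monic gcd y - 3.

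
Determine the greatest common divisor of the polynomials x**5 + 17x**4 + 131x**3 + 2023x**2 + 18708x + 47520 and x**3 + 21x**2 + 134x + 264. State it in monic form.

x**2 + 15x + 44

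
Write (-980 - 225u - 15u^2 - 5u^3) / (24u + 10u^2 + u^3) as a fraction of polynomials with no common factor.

Repeated division with remainder:
  -5u^3 - 15u^2 - 225u - 980 = (-5)(u^3 + 10u^2 + 24u) + (35u^2 - 105u - 980)
  u^3 + 10u^2 + 24u = ((1/35)u + 13/35)(35u^2 - 105u - 980) + (91u + 364)
  35u^2 - 105u - 980 = ((5/13)u - 35/13)(91u + 364) + (0)
Last nonzero remainder: 91u + 364. Dividing through by 91 gives the monic gcd u + 4.
Cancel u + 4 from numerator and denominator to get the reduced form.

(-245 + 5u - 5u^2)/(6u + u^2)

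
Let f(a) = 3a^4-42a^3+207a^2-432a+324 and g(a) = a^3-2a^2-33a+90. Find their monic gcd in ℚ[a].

a-3

Repeated division with remainder:
  3a^4-42a^3+207a^2-432a+324 = (3a-36)(a^3-2a^2-33a+90) + (234a^2-1890a+3564)
  a^3-2a^2-33a+90 = ((1/234)a+79/3042)(234a^2-1890a+3564) + ((144/169)a-432/169)
  234a^2-1890a+3564 = ((2197/8)a-5577/4)((144/169)a-432/169) + (0)
Last nonzero remainder: (144/169)a-432/169. Dividing through by 144/169 gives the monic gcd a-3.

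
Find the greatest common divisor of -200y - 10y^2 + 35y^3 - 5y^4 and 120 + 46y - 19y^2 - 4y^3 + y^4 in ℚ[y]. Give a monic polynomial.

40 + 2y - 7y^2 + y^3

Apply the Euclidean algorithm:
  -5y^4 + 35y^3 - 10y^2 - 200y = (-5)(y^4 - 4y^3 - 19y^2 + 46y + 120) + (15y^3 - 105y^2 + 30y + 600)
  y^4 - 4y^3 - 19y^2 + 46y + 120 = ((1/15)y + 1/5)(15y^3 - 105y^2 + 30y + 600) + (0)
Last nonzero remainder: 15y^3 - 105y^2 + 30y + 600. Dividing through by 15 gives the monic gcd y^3 - 7y^2 + 2y + 40.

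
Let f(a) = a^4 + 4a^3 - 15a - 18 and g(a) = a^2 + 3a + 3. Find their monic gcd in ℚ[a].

By polynomial division,
  a^4 + 4a^3 - 15a - 18 = (a^2 + a - 6)(a^2 + 3a + 3) + (0)
The last nonzero remainder a^2 + 3a + 3 is already monic.

a^2 + 3a + 3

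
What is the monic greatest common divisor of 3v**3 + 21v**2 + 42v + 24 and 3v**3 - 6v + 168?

v + 4

By polynomial division,
  3v**3 + 21v**2 + 42v + 24 = (3v**3 - 6v + 168) + (21v**2 + 48v - 144)
  3v**3 - 6v + 168 = ((1/7)v - 16/49)(21v**2 + 48v - 144) + ((1482/49)v + 5928/49)
  21v**2 + 48v - 144 = ((343/494)v - 294/247)((1482/49)v + 5928/49) + (0)
Last nonzero remainder: (1482/49)v + 5928/49. Dividing through by 1482/49 gives the monic gcd v + 4.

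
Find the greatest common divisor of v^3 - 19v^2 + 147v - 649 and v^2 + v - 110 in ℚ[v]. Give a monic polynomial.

1

Repeated division with remainder:
  v^3 - 19v^2 + 147v - 649 = (v - 20)(v^2 + v - 110) + (277v - 2849)
  v^2 + v - 110 = ((1/277)v + 3126/76729)(277v - 2849) + (465784/76729)
  277v - 2849 = ((21253933/465784)v - 19872811/42344)(465784/76729) + (0)
The last nonzero remainder is the constant 465784/76729, so the polynomials are coprime and gcd = 1.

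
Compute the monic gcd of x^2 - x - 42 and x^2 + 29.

1

Euclidean algorithm in ℚ[x]:
  x^2 - x - 42 = (x^2 + 29) + (-x - 71)
  x^2 + 29 = (-x + 71)(-x - 71) + (5070)
  -x - 71 = (-(1/5070)x - 71/5070)(5070) + (0)
The last nonzero remainder is the constant 5070, so the polynomials are coprime and gcd = 1.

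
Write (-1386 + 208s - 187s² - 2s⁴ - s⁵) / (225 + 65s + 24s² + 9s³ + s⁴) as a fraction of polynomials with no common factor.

(-154 + 6s - 3s² - s³)/(25 + 10s + s²)

By polynomial division,
  -s⁵ - 2s⁴ - 187s² + 208s - 1386 = (-s + 7)(s⁴ + 9s³ + 24s² + 65s + 225) + (-39s³ - 290s² - 22s - 2961)
  s⁴ + 9s³ + 24s² + 65s + 225 = (-(1/39)s - 61/1521)(-39s³ - 290s² - 22s - 2961) + ((17956/1521)s² - (17956/1521)s + 17956/169)
  -39s³ - 290s² - 22s - 2961 = (-(59319/17956)s - 500409/17956)((17956/1521)s² - (17956/1521)s + 17956/169) + (0)
Last nonzero remainder: (17956/1521)s² - (17956/1521)s + 17956/169. Dividing through by 17956/1521 gives the monic gcd s² - s + 9.
Cancel s² - s + 9 from numerator and denominator to get the reduced form.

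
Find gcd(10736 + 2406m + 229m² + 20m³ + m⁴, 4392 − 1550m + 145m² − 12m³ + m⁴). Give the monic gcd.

122 + m + m²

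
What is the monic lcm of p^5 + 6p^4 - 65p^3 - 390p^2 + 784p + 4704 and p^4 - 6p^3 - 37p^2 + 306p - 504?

p^7 - 3p^6 - 101p^5 + 303p^4 + 3124p^3 - 9372p^2 - 28224p + 84672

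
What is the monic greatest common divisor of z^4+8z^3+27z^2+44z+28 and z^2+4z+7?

z^2+4z+7

Euclidean algorithm in ℚ[z]:
  z^4+8z^3+27z^2+44z+28 = (z^2+4z+4)(z^2+4z+7) + (0)
The last nonzero remainder z^2+4z+7 is already monic.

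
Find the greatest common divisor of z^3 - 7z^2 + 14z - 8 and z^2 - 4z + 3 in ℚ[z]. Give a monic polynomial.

z - 1

Euclidean algorithm in ℚ[z]:
  z^3 - 7z^2 + 14z - 8 = (z - 3)(z^2 - 4z + 3) + (-z + 1)
  z^2 - 4z + 3 = (-z + 3)(-z + 1) + (0)
Last nonzero remainder: -z + 1. Dividing through by -1 gives the monic gcd z - 1.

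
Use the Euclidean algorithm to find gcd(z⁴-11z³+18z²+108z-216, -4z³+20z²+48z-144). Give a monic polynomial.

Repeated division with remainder:
  z⁴-11z³+18z²+108z-216 = (-(1/4)z+3/2)(-4z³+20z²+48z-144) + (0)
Last nonzero remainder: -4z³+20z²+48z-144. Dividing through by -4 gives the monic gcd z³-5z²-12z+36.

z³-5z²-12z+36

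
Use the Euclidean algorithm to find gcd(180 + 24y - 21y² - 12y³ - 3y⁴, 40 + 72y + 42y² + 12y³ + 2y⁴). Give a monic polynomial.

Euclidean algorithm in ℚ[y]:
  -3y⁴ - 12y³ - 21y² + 24y + 180 = (-3/2)(2y⁴ + 12y³ + 42y² + 72y + 40) + (6y³ + 42y² + 132y + 240)
  2y⁴ + 12y³ + 42y² + 72y + 40 = ((1/3)y - 1/3)(6y³ + 42y² + 132y + 240) + (12y² + 36y + 120)
  6y³ + 42y² + 132y + 240 = ((1/2)y + 2)(12y² + 36y + 120) + (0)
Last nonzero remainder: 12y² + 36y + 120. Dividing through by 12 gives the monic gcd y² + 3y + 10.

10 + 3y + y²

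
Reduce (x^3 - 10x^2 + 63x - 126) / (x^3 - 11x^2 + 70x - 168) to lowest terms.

Apply the Euclidean algorithm:
  x^3 - 10x^2 + 63x - 126 = (x^3 - 11x^2 + 70x - 168) + (x^2 - 7x + 42)
  x^3 - 11x^2 + 70x - 168 = (x - 4)(x^2 - 7x + 42) + (0)
The last nonzero remainder x^2 - 7x + 42 is already monic.
Cancel x^2 - 7x + 42 from numerator and denominator to get the reduced form.

(x - 3)/(x - 4)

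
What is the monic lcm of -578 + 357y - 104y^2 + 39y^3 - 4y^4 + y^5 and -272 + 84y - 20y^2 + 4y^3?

Apply the Euclidean algorithm:
  y^5 - 4y^4 + 39y^3 - 104y^2 + 357y - 578 = ((1/4)y^2 + (1/4)y + 23/4)(4y^3 - 20y^2 + 84y - 272) + (58y^2 - 58y + 986)
  4y^3 - 20y^2 + 84y - 272 = ((2/29)y - 8/29)(58y^2 - 58y + 986) + (0)
Last nonzero remainder: 58y^2 - 58y + 986. Dividing through by 58 gives the monic gcd y^2 - y + 17.
Then lcm(f, g) = f·g / gcd(f, g); expanding and making the result monic gives the answer.

2312 - 2006y + 773y^2 - 260y^3 + 55y^4 - 8y^5 + y^6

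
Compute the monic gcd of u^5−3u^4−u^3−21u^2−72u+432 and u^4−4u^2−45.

u^2−9

Euclidean algorithm in ℚ[u]:
  u^5−3u^4−u^3−21u^2−72u+432 = (u−3)(u^4−4u^2−45) + (3u^3−33u^2−27u+297)
  u^4−4u^2−45 = ((1/3)u+11/3)(3u^3−33u^2−27u+297) + (126u^2−1134)
  3u^3−33u^2−27u+297 = ((1/42)u−11/42)(126u^2−1134) + (0)
Last nonzero remainder: 126u^2−1134. Dividing through by 126 gives the monic gcd u^2−9.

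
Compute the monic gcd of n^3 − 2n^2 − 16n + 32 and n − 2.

n − 2

Euclidean algorithm in ℚ[n]:
  n^3 − 2n^2 − 16n + 32 = (n^2 − 16)(n − 2) + (0)
The last nonzero remainder n − 2 is already monic.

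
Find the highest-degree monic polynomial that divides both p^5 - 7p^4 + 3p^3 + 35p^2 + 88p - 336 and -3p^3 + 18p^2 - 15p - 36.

p^2 - 7p + 12

By polynomial division,
  p^5 - 7p^4 + 3p^3 + 35p^2 + 88p - 336 = (-(1/3)p^2 + (1/3)p + 8/3)(-3p^3 + 18p^2 - 15p - 36) + (-20p^2 + 140p - 240)
  -3p^3 + 18p^2 - 15p - 36 = ((3/20)p + 3/20)(-20p^2 + 140p - 240) + (0)
Last nonzero remainder: -20p^2 + 140p - 240. Dividing through by -20 gives the monic gcd p^2 - 7p + 12.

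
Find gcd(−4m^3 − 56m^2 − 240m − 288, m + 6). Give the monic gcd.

m + 6

By polynomial division,
  −4m^3 − 56m^2 − 240m − 288 = (−4m^2 − 32m − 48)(m + 6) + (0)
The last nonzero remainder m + 6 is already monic.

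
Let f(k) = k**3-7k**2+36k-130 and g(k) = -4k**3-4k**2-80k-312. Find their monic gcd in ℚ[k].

k**2-2k+26

Apply the Euclidean algorithm:
  k**3-7k**2+36k-130 = (-1/4)(-4k**3-4k**2-80k-312) + (-8k**2+16k-208)
  -4k**3-4k**2-80k-312 = ((1/2)k+3/2)(-8k**2+16k-208) + (0)
Last nonzero remainder: -8k**2+16k-208. Dividing through by -8 gives the monic gcd k**2-2k+26.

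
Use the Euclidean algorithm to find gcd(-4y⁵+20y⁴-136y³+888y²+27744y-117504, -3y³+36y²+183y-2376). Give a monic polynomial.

Repeated division with remainder:
  -4y⁵+20y⁴-136y³+888y²+27744y-117504 = ((4/3)y²+(28/3)y+716/3)(-3y³+36y²+183y-2376) + (-6244y²+6244y+449568)
  -3y³+36y²+183y-2376 = ((3/6244)y-33/6244)(-6244y²+6244y+449568) + (0)
Last nonzero remainder: -6244y²+6244y+449568. Dividing through by -6244 gives the monic gcd y²-y-72.

y²-y-72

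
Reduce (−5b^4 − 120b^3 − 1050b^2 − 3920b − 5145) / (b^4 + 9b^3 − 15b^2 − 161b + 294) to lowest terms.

By polynomial division,
  −5b^4 − 120b^3 − 1050b^2 − 3920b − 5145 = (−5)(b^4 + 9b^3 − 15b^2 − 161b + 294) + (−75b^3 − 1125b^2 − 4725b − 3675)
  b^4 + 9b^3 − 15b^2 − 161b + 294 = (−(1/75)b + 2/25)(−75b^3 − 1125b^2 − 4725b − 3675) + (12b^2 + 168b + 588)
  −75b^3 − 1125b^2 − 4725b − 3675 = (−(25/4)b − 25/4)(12b^2 + 168b + 588) + (0)
Last nonzero remainder: 12b^2 + 168b + 588. Dividing through by 12 gives the monic gcd b^2 + 14b + 49.
Cancel b^2 + 14b + 49 from numerator and denominator to get the reduced form.

(−5b^2 − 50b − 105)/(b^2 − 5b + 6)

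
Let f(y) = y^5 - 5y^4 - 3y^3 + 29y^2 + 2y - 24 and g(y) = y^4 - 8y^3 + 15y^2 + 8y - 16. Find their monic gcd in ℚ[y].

By polynomial division,
  y^5 - 5y^4 - 3y^3 + 29y^2 + 2y - 24 = (y + 3)(y^4 - 8y^3 + 15y^2 + 8y - 16) + (6y^3 - 24y^2 - 6y + 24)
  y^4 - 8y^3 + 15y^2 + 8y - 16 = ((1/6)y - 2/3)(6y^3 - 24y^2 - 6y + 24) + (0)
Last nonzero remainder: 6y^3 - 24y^2 - 6y + 24. Dividing through by 6 gives the monic gcd y^3 - 4y^2 - y + 4.

y^3 - 4y^2 - y + 4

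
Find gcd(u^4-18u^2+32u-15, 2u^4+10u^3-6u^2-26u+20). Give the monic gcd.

Repeated division with remainder:
  u^4-18u^2+32u-15 = (1/2)(2u^4+10u^3-6u^2-26u+20) + (-5u^3-15u^2+45u-25)
  2u^4+10u^3-6u^2-26u+20 = (-(2/5)u-4/5)(-5u^3-15u^2+45u-25) + (0)
Last nonzero remainder: -5u^3-15u^2+45u-25. Dividing through by -5 gives the monic gcd u^3+3u^2-9u+5.

u^3+3u^2-9u+5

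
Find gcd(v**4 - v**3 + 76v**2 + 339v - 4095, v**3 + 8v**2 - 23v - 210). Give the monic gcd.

By polynomial division,
  v**4 - v**3 + 76v**2 + 339v - 4095 = (v - 9)(v**3 + 8v**2 - 23v - 210) + (171v**2 + 342v - 5985)
  v**3 + 8v**2 - 23v - 210 = ((1/171)v + 2/57)(171v**2 + 342v - 5985) + (0)
Last nonzero remainder: 171v**2 + 342v - 5985. Dividing through by 171 gives the monic gcd v**2 + 2v - 35.

v**2 + 2v - 35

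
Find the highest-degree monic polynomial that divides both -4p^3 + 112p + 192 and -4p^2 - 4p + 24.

Repeated division with remainder:
  -4p^3 + 112p + 192 = (p - 1)(-4p^2 - 4p + 24) + (84p + 216)
  -4p^2 - 4p + 24 = (-(1/21)p + 11/147)(84p + 216) + (384/49)
  84p + 216 = ((343/32)p + 441/16)(384/49) + (0)
The last nonzero remainder is the constant 384/49, so the polynomials are coprime and gcd = 1.

1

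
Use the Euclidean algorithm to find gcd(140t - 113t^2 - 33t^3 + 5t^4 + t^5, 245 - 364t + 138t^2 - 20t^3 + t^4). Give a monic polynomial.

5 - 6t + t^2

Euclidean algorithm in ℚ[t]:
  t^5 + 5t^4 - 33t^3 - 113t^2 + 140t = (t + 25)(t^4 - 20t^3 + 138t^2 - 364t + 245) + (329t^3 - 3199t^2 + 8995t - 6125)
  t^4 - 20t^3 + 138t^2 - 364t + 245 = ((1/329)t - 69/2209)(329t^3 - 3199t^2 + 8995t - 6125) + ((23716/2209)t^2 - (142296/2209)t + 118580/2209)
  329t^3 - 3199t^2 + 8995t - 6125 = ((103823/3388)t - 55225/484)((23716/2209)t^2 - (142296/2209)t + 118580/2209) + (0)
Last nonzero remainder: (23716/2209)t^2 - (142296/2209)t + 118580/2209. Dividing through by 23716/2209 gives the monic gcd t^2 - 6t + 5.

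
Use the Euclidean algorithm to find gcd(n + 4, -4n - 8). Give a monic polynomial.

Euclidean algorithm in ℚ[n]:
  n + 4 = (-1/4)(-4n - 8) + (2)
  -4n - 8 = (-2n - 4)(2) + (0)
The last nonzero remainder is the constant 2, so the polynomials are coprime and gcd = 1.

1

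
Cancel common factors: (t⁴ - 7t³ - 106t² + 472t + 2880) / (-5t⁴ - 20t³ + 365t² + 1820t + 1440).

By polynomial division,
  t⁴ - 7t³ - 106t² + 472t + 2880 = (-1/5)(-5t⁴ - 20t³ + 365t² + 1820t + 1440) + (-11t³ - 33t² + 836t + 3168)
  -5t⁴ - 20t³ + 365t² + 1820t + 1440 = ((5/11)t + 5/11)(-11t³ - 33t² + 836t + 3168) + (0)
Last nonzero remainder: -11t³ - 33t² + 836t + 3168. Dividing through by -11 gives the monic gcd t³ + 3t² - 76t - 288.
Cancel t³ + 3t² - 76t - 288 from numerator and denominator to get the reduced form.

(-t + 10)/(5t + 5)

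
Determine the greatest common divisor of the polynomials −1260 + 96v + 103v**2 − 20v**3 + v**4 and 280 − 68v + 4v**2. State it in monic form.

70 − 17v + v**2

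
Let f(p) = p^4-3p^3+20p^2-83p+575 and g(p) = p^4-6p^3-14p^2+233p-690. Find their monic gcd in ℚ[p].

By polynomial division,
  p^4-3p^3+20p^2-83p+575 = (p^4-6p^3-14p^2+233p-690) + (3p^3+34p^2-316p+1265)
  p^4-6p^3-14p^2+233p-690 = ((1/3)p-52/9)(3p^3+34p^2-316p+1265) + ((2590/9)p^2-(18130/9)p+59570/9)
  3p^3+34p^2-316p+1265 = ((27/2590)p+99/518)((2590/9)p^2-(18130/9)p+59570/9) + (0)
Last nonzero remainder: (2590/9)p^2-(18130/9)p+59570/9. Dividing through by 2590/9 gives the monic gcd p^2-7p+23.

p^2-7p+23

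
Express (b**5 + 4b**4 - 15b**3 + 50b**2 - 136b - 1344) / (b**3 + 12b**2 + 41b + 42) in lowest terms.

(b**3 - 6b**2 + 24b - 64)/(b + 2)

By polynomial division,
  b**5 + 4b**4 - 15b**3 + 50b**2 - 136b - 1344 = (b**2 - 8b + 40)(b**3 + 12b**2 + 41b + 42) + (-144b**2 - 1440b - 3024)
  b**3 + 12b**2 + 41b + 42 = (-(1/144)b - 1/72)(-144b**2 - 1440b - 3024) + (0)
Last nonzero remainder: -144b**2 - 1440b - 3024. Dividing through by -144 gives the monic gcd b**2 + 10b + 21.
Cancel b**2 + 10b + 21 from numerator and denominator to get the reduced form.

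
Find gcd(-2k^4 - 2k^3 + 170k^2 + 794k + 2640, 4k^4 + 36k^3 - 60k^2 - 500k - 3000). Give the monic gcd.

Repeated division with remainder:
  -2k^4 - 2k^3 + 170k^2 + 794k + 2640 = (-1/2)(4k^4 + 36k^3 - 60k^2 - 500k - 3000) + (16k^3 + 140k^2 + 544k + 1140)
  4k^4 + 36k^3 - 60k^2 - 500k - 3000 = ((1/4)k + 1/16)(16k^3 + 140k^2 + 544k + 1140) + (-(819/4)k^2 - 819k - 12285/4)
  16k^3 + 140k^2 + 544k + 1140 = (-(64/819)k - 304/819)(-(819/4)k^2 - 819k - 12285/4) + (0)
Last nonzero remainder: -(819/4)k^2 - 819k - 12285/4. Dividing through by -819/4 gives the monic gcd k^2 + 4k + 15.

k^2 + 4k + 15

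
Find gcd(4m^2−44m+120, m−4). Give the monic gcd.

Repeated division with remainder:
  4m^2−44m+120 = (4m−28)(m−4) + (8)
  m−4 = ((1/8)m−1/2)(8) + (0)
The last nonzero remainder is the constant 8, so the polynomials are coprime and gcd = 1.

1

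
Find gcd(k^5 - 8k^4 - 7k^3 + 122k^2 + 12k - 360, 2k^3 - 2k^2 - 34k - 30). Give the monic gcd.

k^2 - 2k - 15

By polynomial division,
  k^5 - 8k^4 - 7k^3 + 122k^2 + 12k - 360 = ((1/2)k^2 - (7/2)k + 3/2)(2k^3 - 2k^2 - 34k - 30) + (21k^2 - 42k - 315)
  2k^3 - 2k^2 - 34k - 30 = ((2/21)k + 2/21)(21k^2 - 42k - 315) + (0)
Last nonzero remainder: 21k^2 - 42k - 315. Dividing through by 21 gives the monic gcd k^2 - 2k - 15.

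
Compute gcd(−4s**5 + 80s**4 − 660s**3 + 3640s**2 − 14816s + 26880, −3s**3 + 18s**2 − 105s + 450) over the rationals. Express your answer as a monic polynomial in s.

s**2 − s + 30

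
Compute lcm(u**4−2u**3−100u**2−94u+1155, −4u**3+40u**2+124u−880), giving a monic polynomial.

u**5−6u**4−92u**3+306u**2+1531u−4620

Euclidean algorithm in ℚ[u]:
  u**4−2u**3−100u**2−94u+1155 = (−(1/4)u−2)(−4u**3+40u**2+124u−880) + (11u**2−66u−605)
  −4u**3+40u**2+124u−880 = (−(4/11)u+16/11)(11u**2−66u−605) + (0)
Last nonzero remainder: 11u**2−66u−605. Dividing through by 11 gives the monic gcd u**2−6u−55.
Then lcm(f, g) = f·g / gcd(f, g); expanding and making the result monic gives the answer.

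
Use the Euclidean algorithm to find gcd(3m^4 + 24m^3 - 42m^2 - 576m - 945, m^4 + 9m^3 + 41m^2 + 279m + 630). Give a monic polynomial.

m^2 + 10m + 21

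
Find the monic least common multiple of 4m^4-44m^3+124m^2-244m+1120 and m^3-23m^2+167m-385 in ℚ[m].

By polynomial division,
  4m^4-44m^3+124m^2-244m+1120 = (4m+48)(m^3-23m^2+167m-385) + (560m^2-6720m+19600)
  m^3-23m^2+167m-385 = ((1/560)m-11/560)(560m^2-6720m+19600) + (0)
Last nonzero remainder: 560m^2-6720m+19600. Dividing through by 560 gives the monic gcd m^2-12m+35.
Then lcm(f, g) = f·g / gcd(f, g); expanding and making the result monic gives the answer.

m^5-22m^4+152m^3-402m^2+951m-3080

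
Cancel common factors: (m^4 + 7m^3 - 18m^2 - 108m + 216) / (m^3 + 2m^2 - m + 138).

Apply the Euclidean algorithm:
  m^4 + 7m^3 - 18m^2 - 108m + 216 = (m + 5)(m^3 + 2m^2 - m + 138) + (-27m^2 - 241m - 474)
  m^3 + 2m^2 - m + 138 = (-(1/27)m + 187/729)(-27m^2 - 241m - 474) + ((31540/729)m + 63080/243)
  -27m^2 - 241m - 474 = (-(19683/31540)m - 57591/31540)((31540/729)m + 63080/243) + (0)
Last nonzero remainder: (31540/729)m + 63080/243. Dividing through by 31540/729 gives the monic gcd m + 6.
Cancel m + 6 from numerator and denominator to get the reduced form.

(m^3 + m^2 - 24m + 36)/(m^2 - 4m + 23)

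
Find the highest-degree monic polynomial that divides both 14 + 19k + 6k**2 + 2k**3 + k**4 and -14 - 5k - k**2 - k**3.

14 + 5k + k**2 + k**3

Apply the Euclidean algorithm:
  k**4 + 2k**3 + 6k**2 + 19k + 14 = (-k - 1)(-k**3 - k**2 - 5k - 14) + (0)
Last nonzero remainder: -k**3 - k**2 - 5k - 14. Dividing through by -1 gives the monic gcd k**3 + k**2 + 5k + 14.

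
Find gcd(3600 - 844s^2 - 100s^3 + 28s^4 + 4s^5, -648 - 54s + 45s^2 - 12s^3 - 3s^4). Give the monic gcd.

Euclidean algorithm in ℚ[s]:
  4s^5 + 28s^4 - 100s^3 - 844s^2 + 3600 = (-(4/3)s - 4)(-3s^4 - 12s^3 + 45s^2 - 54s - 648) + (-88s^3 - 736s^2 - 1080s + 1008)
  -3s^4 - 12s^3 + 45s^2 - 54s - 648 = ((3/88)s - 18/121)(-88s^3 - 736s^2 - 1080s + 1008) + (-(3348/121)s^2 - (30132/121)s - 60264/121)
  -88s^3 - 736s^2 - 1080s + 1008 = ((2662/837)s - 1694/837)(-(3348/121)s^2 - (30132/121)s - 60264/121) + (0)
Last nonzero remainder: -(3348/121)s^2 - (30132/121)s - 60264/121. Dividing through by -3348/121 gives the monic gcd s^2 + 9s + 18.

18 + 9s + s^2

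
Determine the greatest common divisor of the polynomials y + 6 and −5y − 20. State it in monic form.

Repeated division with remainder:
  y + 6 = (−1/5)(−5y − 20) + (2)
  −5y − 20 = (−(5/2)y − 10)(2) + (0)
The last nonzero remainder is the constant 2, so the polynomials are coprime and gcd = 1.

1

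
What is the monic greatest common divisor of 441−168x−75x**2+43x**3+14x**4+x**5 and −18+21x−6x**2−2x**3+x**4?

9−6x+x**3

Euclidean algorithm in ℚ[x]:
  x**5+14x**4+43x**3−75x**2−168x+441 = (x+16)(x**4−2x**3−6x**2+21x−18) + (81x**3−486x+729)
  x**4−2x**3−6x**2+21x−18 = ((1/81)x−2/81)(81x**3−486x+729) + (0)
Last nonzero remainder: 81x**3−486x+729. Dividing through by 81 gives the monic gcd x**3−6x+9.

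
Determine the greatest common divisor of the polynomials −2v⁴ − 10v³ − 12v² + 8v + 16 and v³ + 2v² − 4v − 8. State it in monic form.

v² + 4v + 4

By polynomial division,
  −2v⁴ − 10v³ − 12v² + 8v + 16 = (−2v − 6)(v³ + 2v² − 4v − 8) + (−8v² − 32v − 32)
  v³ + 2v² − 4v − 8 = (−(1/8)v + 1/4)(−8v² − 32v − 32) + (0)
Last nonzero remainder: −8v² − 32v − 32. Dividing through by −8 gives the monic gcd v² + 4v + 4.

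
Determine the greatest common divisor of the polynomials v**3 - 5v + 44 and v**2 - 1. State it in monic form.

Repeated division with remainder:
  v**3 - 5v + 44 = (v)(v**2 - 1) + (-4v + 44)
  v**2 - 1 = (-(1/4)v - 11/4)(-4v + 44) + (120)
  -4v + 44 = (-(1/30)v + 11/30)(120) + (0)
The last nonzero remainder is the constant 120, so the polynomials are coprime and gcd = 1.

1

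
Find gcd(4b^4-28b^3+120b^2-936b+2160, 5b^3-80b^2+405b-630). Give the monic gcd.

By polynomial division,
  4b^4-28b^3+120b^2-936b+2160 = ((4/5)b+36/5)(5b^3-80b^2+405b-630) + (372b^2-3348b+6696)
  5b^3-80b^2+405b-630 = ((5/372)b-35/372)(372b^2-3348b+6696) + (0)
Last nonzero remainder: 372b^2-3348b+6696. Dividing through by 372 gives the monic gcd b^2-9b+18.

b^2-9b+18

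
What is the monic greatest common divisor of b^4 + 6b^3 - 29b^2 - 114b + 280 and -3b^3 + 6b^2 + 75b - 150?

b^2 + 3b - 10

Euclidean algorithm in ℚ[b]:
  b^4 + 6b^3 - 29b^2 - 114b + 280 = (-(1/3)b - 8/3)(-3b^3 + 6b^2 + 75b - 150) + (12b^2 + 36b - 120)
  -3b^3 + 6b^2 + 75b - 150 = (-(1/4)b + 5/4)(12b^2 + 36b - 120) + (0)
Last nonzero remainder: 12b^2 + 36b - 120. Dividing through by 12 gives the monic gcd b^2 + 3b - 10.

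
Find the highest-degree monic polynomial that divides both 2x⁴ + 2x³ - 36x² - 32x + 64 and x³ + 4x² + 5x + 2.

Euclidean algorithm in ℚ[x]:
  2x⁴ + 2x³ - 36x² - 32x + 64 = (2x - 6)(x³ + 4x² + 5x + 2) + (-22x² - 6x + 76)
  x³ + 4x² + 5x + 2 = (-(1/22)x - 41/242)(-22x² - 6x + 76) + ((900/121)x + 1800/121)
  -22x² - 6x + 76 = (-(1331/450)x + 2299/450)((900/121)x + 1800/121) + (0)
Last nonzero remainder: (900/121)x + 1800/121. Dividing through by 900/121 gives the monic gcd x + 2.

x + 2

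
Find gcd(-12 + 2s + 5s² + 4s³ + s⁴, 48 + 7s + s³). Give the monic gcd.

Apply the Euclidean algorithm:
  s⁴ + 4s³ + 5s² + 2s - 12 = (s + 4)(s³ + 7s + 48) + (-2s² - 74s - 204)
  s³ + 7s + 48 = (-(1/2)s + 37/2)(-2s² - 74s - 204) + (1274s + 3822)
  -2s² - 74s - 204 = (-(1/637)s - 34/637)(1274s + 3822) + (0)
Last nonzero remainder: 1274s + 3822. Dividing through by 1274 gives the monic gcd s + 3.

3 + s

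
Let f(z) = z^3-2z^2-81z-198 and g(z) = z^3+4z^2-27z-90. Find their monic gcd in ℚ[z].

z^2+9z+18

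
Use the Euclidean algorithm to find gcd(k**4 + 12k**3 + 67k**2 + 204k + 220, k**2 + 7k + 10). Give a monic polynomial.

k**2 + 7k + 10

Repeated division with remainder:
  k**4 + 12k**3 + 67k**2 + 204k + 220 = (k**2 + 5k + 22)(k**2 + 7k + 10) + (0)
The last nonzero remainder k**2 + 7k + 10 is already monic.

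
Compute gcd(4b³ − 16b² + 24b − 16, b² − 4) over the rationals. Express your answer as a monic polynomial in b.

Repeated division with remainder:
  4b³ − 16b² + 24b − 16 = (4b − 16)(b² − 4) + (40b − 80)
  b² − 4 = ((1/40)b + 1/20)(40b − 80) + (0)
Last nonzero remainder: 40b − 80. Dividing through by 40 gives the monic gcd b − 2.

b − 2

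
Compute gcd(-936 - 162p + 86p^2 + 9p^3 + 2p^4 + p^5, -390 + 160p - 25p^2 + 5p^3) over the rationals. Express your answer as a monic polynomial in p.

By polynomial division,
  p^5 + 2p^4 + 9p^3 + 86p^2 - 162p - 936 = ((1/5)p^2 + (7/5)p + 12/5)(5p^3 - 25p^2 + 160p - 390) + (0)
Last nonzero remainder: 5p^3 - 25p^2 + 160p - 390. Dividing through by 5 gives the monic gcd p^3 - 5p^2 + 32p - 78.

-78 + 32p - 5p^2 + p^3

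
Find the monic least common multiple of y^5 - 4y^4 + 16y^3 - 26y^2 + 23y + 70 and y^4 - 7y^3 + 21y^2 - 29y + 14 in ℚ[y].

y^7 - 7y^6 + 30y^5 - 82y^4 + 133y^3 - 51y^2 - 164y + 140

Euclidean algorithm in ℚ[y]:
  y^5 - 4y^4 + 16y^3 - 26y^2 + 23y + 70 = (y + 3)(y^4 - 7y^3 + 21y^2 - 29y + 14) + (16y^3 - 60y^2 + 96y + 28)
  y^4 - 7y^3 + 21y^2 - 29y + 14 = ((1/16)y - 13/64)(16y^3 - 60y^2 + 96y + 28) + ((45/16)y^2 - (45/4)y + 315/16)
  16y^3 - 60y^2 + 96y + 28 = ((256/45)y + 64/45)((45/16)y^2 - (45/4)y + 315/16) + (0)
Last nonzero remainder: (45/16)y^2 - (45/4)y + 315/16. Dividing through by 45/16 gives the monic gcd y^2 - 4y + 7.
Then lcm(f, g) = f·g / gcd(f, g); expanding and making the result monic gives the answer.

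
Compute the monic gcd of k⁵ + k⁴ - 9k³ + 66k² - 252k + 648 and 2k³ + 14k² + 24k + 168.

k² + 12

Apply the Euclidean algorithm:
  k⁵ + k⁴ - 9k³ + 66k² - 252k + 648 = ((1/2)k² - 3k + 21/2)(2k³ + 14k² + 24k + 168) + (-93k² - 1116)
  2k³ + 14k² + 24k + 168 = (-(2/93)k - 14/93)(-93k² - 1116) + (0)
Last nonzero remainder: -93k² - 1116. Dividing through by -93 gives the monic gcd k² + 12.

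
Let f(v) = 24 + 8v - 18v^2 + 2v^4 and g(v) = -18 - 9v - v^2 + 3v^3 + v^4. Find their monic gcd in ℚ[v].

-6 + v + v^2

Euclidean algorithm in ℚ[v]:
  2v^4 - 18v^2 + 8v + 24 = (2)(v^4 + 3v^3 - v^2 - 9v - 18) + (-6v^3 - 16v^2 + 26v + 60)
  v^4 + 3v^3 - v^2 - 9v - 18 = (-(1/6)v - 1/18)(-6v^3 - 16v^2 + 26v + 60) + ((22/9)v^2 + (22/9)v - 44/3)
  -6v^3 - 16v^2 + 26v + 60 = (-(27/11)v - 45/11)((22/9)v^2 + (22/9)v - 44/3) + (0)
Last nonzero remainder: (22/9)v^2 + (22/9)v - 44/3. Dividing through by 22/9 gives the monic gcd v^2 + v - 6.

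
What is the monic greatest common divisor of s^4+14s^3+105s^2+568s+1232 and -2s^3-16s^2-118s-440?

Repeated division with remainder:
  s^4+14s^3+105s^2+568s+1232 = (-(1/2)s-3)(-2s^3-16s^2-118s-440) + (-2s^2-6s-88)
  -2s^3-16s^2-118s-440 = (s+5)(-2s^2-6s-88) + (0)
Last nonzero remainder: -2s^2-6s-88. Dividing through by -2 gives the monic gcd s^2+3s+44.

s^2+3s+44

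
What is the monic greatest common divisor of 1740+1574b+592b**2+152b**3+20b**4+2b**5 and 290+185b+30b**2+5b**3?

Repeated division with remainder:
  2b**5+20b**4+152b**3+592b**2+1574b+1740 = ((2/5)b**2+(8/5)b+6)(5b**3+30b**2+185b+290) + (0)
Last nonzero remainder: 5b**3+30b**2+185b+290. Dividing through by 5 gives the monic gcd b**3+6b**2+37b+58.

58+37b+6b**2+b**3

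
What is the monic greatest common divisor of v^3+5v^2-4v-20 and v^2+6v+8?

Euclidean algorithm in ℚ[v]:
  v^3+5v^2-4v-20 = (v-1)(v^2+6v+8) + (-6v-12)
  v^2+6v+8 = (-(1/6)v-2/3)(-6v-12) + (0)
Last nonzero remainder: -6v-12. Dividing through by -6 gives the monic gcd v+2.

v+2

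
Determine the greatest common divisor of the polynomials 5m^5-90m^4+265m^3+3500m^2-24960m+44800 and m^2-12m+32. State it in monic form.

Euclidean algorithm in ℚ[m]:
  5m^5-90m^4+265m^3+3500m^2-24960m+44800 = (5m^3-30m^2-255m+1400)(m^2-12m+32) + (0)
The last nonzero remainder m^2-12m+32 is already monic.

m^2-12m+32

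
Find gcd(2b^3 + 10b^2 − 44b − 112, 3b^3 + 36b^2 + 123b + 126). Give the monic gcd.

Repeated division with remainder:
  2b^3 + 10b^2 − 44b − 112 = (2/3)(3b^3 + 36b^2 + 123b + 126) + (−14b^2 − 126b − 196)
  3b^3 + 36b^2 + 123b + 126 = (−(3/14)b − 9/14)(−14b^2 − 126b − 196) + (0)
Last nonzero remainder: −14b^2 − 126b − 196. Dividing through by −14 gives the monic gcd b^2 + 9b + 14.

b^2 + 9b + 14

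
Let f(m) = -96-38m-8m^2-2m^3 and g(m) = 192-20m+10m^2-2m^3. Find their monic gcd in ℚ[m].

Repeated division with remainder:
  -2m^3-8m^2-38m-96 = (-2m^3+10m^2-20m+192) + (-18m^2-18m-288)
  -2m^3+10m^2-20m+192 = ((1/9)m-2/3)(-18m^2-18m-288) + (0)
Last nonzero remainder: -18m^2-18m-288. Dividing through by -18 gives the monic gcd m^2+m+16.

16+m+m^2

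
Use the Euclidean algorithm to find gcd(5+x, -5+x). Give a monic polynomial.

1

Apply the Euclidean algorithm:
  x+5 = (x-5) + (10)
  x-5 = ((1/10)x-1/2)(10) + (0)
The last nonzero remainder is the constant 10, so the polynomials are coprime and gcd = 1.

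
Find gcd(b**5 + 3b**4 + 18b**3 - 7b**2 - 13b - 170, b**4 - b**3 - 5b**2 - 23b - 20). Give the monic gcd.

b**2 + 2b + 5

Repeated division with remainder:
  b**5 + 3b**4 + 18b**3 - 7b**2 - 13b - 170 = (b + 4)(b**4 - b**3 - 5b**2 - 23b - 20) + (27b**3 + 36b**2 + 99b - 90)
  b**4 - b**3 - 5b**2 - 23b - 20 = ((1/27)b - 7/81)(27b**3 + 36b**2 + 99b - 90) + (-(50/9)b**2 - (100/9)b - 250/9)
  27b**3 + 36b**2 + 99b - 90 = (-(243/50)b + 81/25)(-(50/9)b**2 - (100/9)b - 250/9) + (0)
Last nonzero remainder: -(50/9)b**2 - (100/9)b - 250/9. Dividing through by -50/9 gives the monic gcd b**2 + 2b + 5.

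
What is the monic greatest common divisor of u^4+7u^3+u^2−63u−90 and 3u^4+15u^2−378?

By polynomial division,
  u^4+7u^3+u^2−63u−90 = (1/3)(3u^4+15u^2−378) + (7u^3−4u^2−63u+36)
  3u^4+15u^2−378 = ((3/7)u+12/49)(7u^3−4u^2−63u+36) + ((2106/49)u^2−18954/49)
  7u^3−4u^2−63u+36 = ((343/2106)u−98/1053)((2106/49)u^2−18954/49) + (0)
Last nonzero remainder: (2106/49)u^2−18954/49. Dividing through by 2106/49 gives the monic gcd u^2−9.

u^2−9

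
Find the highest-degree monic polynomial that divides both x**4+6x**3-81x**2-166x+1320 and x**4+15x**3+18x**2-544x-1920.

x**2-x-30

Repeated division with remainder:
  x**4+6x**3-81x**2-166x+1320 = (x**4+15x**3+18x**2-544x-1920) + (-9x**3-99x**2+378x+3240)
  x**4+15x**3+18x**2-544x-1920 = (-(1/9)x-4/9)(-9x**3-99x**2+378x+3240) + (16x**2-16x-480)
  -9x**3-99x**2+378x+3240 = (-(9/16)x-27/4)(16x**2-16x-480) + (0)
Last nonzero remainder: 16x**2-16x-480. Dividing through by 16 gives the monic gcd x**2-x-30.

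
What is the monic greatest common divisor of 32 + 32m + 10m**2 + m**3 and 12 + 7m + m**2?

Apply the Euclidean algorithm:
  m**3 + 10m**2 + 32m + 32 = (m + 3)(m**2 + 7m + 12) + (−m − 4)
  m**2 + 7m + 12 = (−m − 3)(−m − 4) + (0)
Last nonzero remainder: −m − 4. Dividing through by −1 gives the monic gcd m + 4.

4 + m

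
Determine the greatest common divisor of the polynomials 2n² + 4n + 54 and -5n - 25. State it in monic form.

1

Apply the Euclidean algorithm:
  2n² + 4n + 54 = (-(2/5)n + 6/5)(-5n - 25) + (84)
  -5n - 25 = (-(5/84)n - 25/84)(84) + (0)
The last nonzero remainder is the constant 84, so the polynomials are coprime and gcd = 1.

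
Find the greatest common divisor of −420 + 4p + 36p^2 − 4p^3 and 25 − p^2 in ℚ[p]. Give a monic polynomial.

Apply the Euclidean algorithm:
  −4p^3 + 36p^2 + 4p − 420 = (4p − 36)(−p^2 + 25) + (−96p + 480)
  −p^2 + 25 = ((1/96)p + 5/96)(−96p + 480) + (0)
Last nonzero remainder: −96p + 480. Dividing through by −96 gives the monic gcd p − 5.

−5 + p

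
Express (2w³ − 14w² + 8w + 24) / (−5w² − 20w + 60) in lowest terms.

(−2w² + 10w + 12)/(5w + 30)

By polynomial division,
  2w³ − 14w² + 8w + 24 = (−(2/5)w + 22/5)(−5w² − 20w + 60) + (120w − 240)
  −5w² − 20w + 60 = (−(1/24)w − 1/4)(120w − 240) + (0)
Last nonzero remainder: 120w − 240. Dividing through by 120 gives the monic gcd w − 2.
Cancel w − 2 from numerator and denominator to get the reduced form.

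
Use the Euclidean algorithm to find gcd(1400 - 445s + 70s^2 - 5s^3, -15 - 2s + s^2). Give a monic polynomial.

By polynomial division,
  -5s^3 + 70s^2 - 445s + 1400 = (-5s + 60)(s^2 - 2s - 15) + (-400s + 2300)
  s^2 - 2s - 15 = (-(1/400)s - 3/320)(-400s + 2300) + (105/16)
  -400s + 2300 = (-(1280/21)s + 7360/21)(105/16) + (0)
The last nonzero remainder is the constant 105/16, so the polynomials are coprime and gcd = 1.

1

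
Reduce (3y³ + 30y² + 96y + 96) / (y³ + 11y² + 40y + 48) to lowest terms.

Euclidean algorithm in ℚ[y]:
  3y³ + 30y² + 96y + 96 = (3)(y³ + 11y² + 40y + 48) + (-3y² - 24y - 48)
  y³ + 11y² + 40y + 48 = (-(1/3)y - 1)(-3y² - 24y - 48) + (0)
Last nonzero remainder: -3y² - 24y - 48. Dividing through by -3 gives the monic gcd y² + 8y + 16.
Cancel y² + 8y + 16 from numerator and denominator to get the reduced form.

(3y + 6)/(y + 3)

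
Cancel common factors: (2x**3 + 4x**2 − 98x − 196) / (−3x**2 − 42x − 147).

(−2x**2 + 10x + 28)/(3x + 21)

By polynomial division,
  2x**3 + 4x**2 − 98x − 196 = (−(2/3)x + 8)(−3x**2 − 42x − 147) + (140x + 980)
  −3x**2 − 42x − 147 = (−(3/140)x − 3/20)(140x + 980) + (0)
Last nonzero remainder: 140x + 980. Dividing through by 140 gives the monic gcd x + 7.
Cancel x + 7 from numerator and denominator to get the reduced form.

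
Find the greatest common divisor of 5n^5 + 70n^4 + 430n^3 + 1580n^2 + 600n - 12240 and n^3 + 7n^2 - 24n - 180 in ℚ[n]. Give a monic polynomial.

n^2 + 12n + 36

By polynomial division,
  5n^5 + 70n^4 + 430n^3 + 1580n^2 + 600n - 12240 = (5n^2 + 35n + 305)(n^3 + 7n^2 - 24n - 180) + (1185n^2 + 14220n + 42660)
  n^3 + 7n^2 - 24n - 180 = ((1/1185)n - 1/237)(1185n^2 + 14220n + 42660) + (0)
Last nonzero remainder: 1185n^2 + 14220n + 42660. Dividing through by 1185 gives the monic gcd n^2 + 12n + 36.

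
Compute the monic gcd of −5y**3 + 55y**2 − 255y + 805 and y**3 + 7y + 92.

y**2 − 4y + 23

Euclidean algorithm in ℚ[y]:
  −5y**3 + 55y**2 − 255y + 805 = (−5)(y**3 + 7y + 92) + (55y**2 − 220y + 1265)
  y**3 + 7y + 92 = ((1/55)y + 4/55)(55y**2 − 220y + 1265) + (0)
Last nonzero remainder: 55y**2 − 220y + 1265. Dividing through by 55 gives the monic gcd y**2 − 4y + 23.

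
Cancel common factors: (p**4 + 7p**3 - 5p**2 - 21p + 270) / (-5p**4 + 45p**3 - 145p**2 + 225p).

(-p**2 - 11p - 30)/(5p**2 - 25p)

By polynomial division,
  p**4 + 7p**3 - 5p**2 - 21p + 270 = (-1/5)(-5p**4 + 45p**3 - 145p**2 + 225p) + (16p**3 - 34p**2 + 24p + 270)
  -5p**4 + 45p**3 - 145p**2 + 225p = (-(5/16)p + 275/128)(16p**3 - 34p**2 + 24p + 270) + (-(4125/64)p**2 + (4125/16)p - 37125/64)
  16p**3 - 34p**2 + 24p + 270 = (-(1024/4125)p - 128/275)(-(4125/64)p**2 + (4125/16)p - 37125/64) + (0)
Last nonzero remainder: -(4125/64)p**2 + (4125/16)p - 37125/64. Dividing through by -4125/64 gives the monic gcd p**2 - 4p + 9.
Cancel p**2 - 4p + 9 from numerator and denominator to get the reduced form.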